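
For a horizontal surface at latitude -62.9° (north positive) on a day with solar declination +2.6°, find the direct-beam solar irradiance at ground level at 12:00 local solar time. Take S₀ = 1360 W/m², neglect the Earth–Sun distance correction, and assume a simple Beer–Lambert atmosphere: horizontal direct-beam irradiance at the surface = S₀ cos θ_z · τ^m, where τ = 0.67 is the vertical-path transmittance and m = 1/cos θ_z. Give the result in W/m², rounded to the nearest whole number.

Hour angle H = 15° × (12 − 12) = 0.00°.
With φ = -62.9°, δ = 2.6°, H = 0.00°: sin φ sin δ = -0.0404, cos φ cos δ cos H = 0.4551, so cos θ_z = 0.4147.
Air mass m = 1/cos θ_z = 1/0.4147 = 2.411; τ^m = 0.67^2.411 = 0.3808.
Surface direct beam = 1360 × 0.4147 × 0.3808 = 214.77 W/m².

215 W/m²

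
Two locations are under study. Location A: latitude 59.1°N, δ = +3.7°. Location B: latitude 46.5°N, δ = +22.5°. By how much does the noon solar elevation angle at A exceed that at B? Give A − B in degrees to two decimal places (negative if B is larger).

-31.40°

A: 90° − |59.1 − (3.7)| = 34.60°.
B: 90° − |46.5 − (22.5)| = 66.00°.
A − B = 34.60 − 66.00 = -31.40°.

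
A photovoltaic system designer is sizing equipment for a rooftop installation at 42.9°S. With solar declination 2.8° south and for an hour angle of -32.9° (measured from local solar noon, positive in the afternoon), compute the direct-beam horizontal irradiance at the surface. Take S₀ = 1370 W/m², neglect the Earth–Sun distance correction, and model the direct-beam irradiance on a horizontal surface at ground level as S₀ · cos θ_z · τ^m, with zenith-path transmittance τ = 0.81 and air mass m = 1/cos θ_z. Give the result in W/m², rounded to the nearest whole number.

cos θ_z = sin(-42.9°) sin(-2.8°) + cos(-42.9°) cos(-2.8°) cos(-32.90°) = 0.0333 + 0.6143 = 0.6476.
Air mass m = 1/cos θ_z = 1/0.6476 = 1.544; τ^m = 0.81^1.544 = 0.7223.
Surface direct beam = 1370 × 0.6476 × 0.7223 = 640.83 W/m².

641 W/m²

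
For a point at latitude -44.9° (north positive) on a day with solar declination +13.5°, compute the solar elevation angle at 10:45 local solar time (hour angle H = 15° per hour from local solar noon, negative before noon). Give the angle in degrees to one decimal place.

29.2°

Hour angle H = 15° × (10.75 − 12) = -18.75°.
With φ = -44.9°, δ = 13.5°, H = -18.75°: sin φ sin δ = -0.1648, cos φ cos δ cos H = 0.6522, so cos θ_z = 0.4874.
θ_z = arccos(0.4874) = 60.83°, so the elevation is 90° − 60.83° = 29.17°.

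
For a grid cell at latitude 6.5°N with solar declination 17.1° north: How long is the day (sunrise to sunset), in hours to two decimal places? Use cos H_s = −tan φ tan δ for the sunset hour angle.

12.27 hours

The sunset hour angle satisfies cos H_s = −tan φ tan δ = -0.0351, giving H_s = 92.01°.
Day length = 2 H_s / 15° h⁻¹ = 184.02° / 15 = 12.268 h.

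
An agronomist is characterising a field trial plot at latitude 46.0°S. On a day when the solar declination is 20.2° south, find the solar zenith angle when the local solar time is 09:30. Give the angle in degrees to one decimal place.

Hour angle H = 15° × (9.5 − 12) = -37.50°.
cos θ_z = sin φ sin δ + cos φ cos δ cos H = (-0.7193)(-0.3453) + (0.6947)(0.9385)(0.7934) = 0.7657.
θ_z = arccos(0.7657) = 40.03°.

40.0°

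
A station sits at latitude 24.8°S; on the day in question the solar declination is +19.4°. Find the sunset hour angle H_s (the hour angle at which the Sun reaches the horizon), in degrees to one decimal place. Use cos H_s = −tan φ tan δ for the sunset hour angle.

80.6°

The sunset hour angle satisfies cos H_s = −tan φ tan δ = 0.1627, giving H_s = 80.64°.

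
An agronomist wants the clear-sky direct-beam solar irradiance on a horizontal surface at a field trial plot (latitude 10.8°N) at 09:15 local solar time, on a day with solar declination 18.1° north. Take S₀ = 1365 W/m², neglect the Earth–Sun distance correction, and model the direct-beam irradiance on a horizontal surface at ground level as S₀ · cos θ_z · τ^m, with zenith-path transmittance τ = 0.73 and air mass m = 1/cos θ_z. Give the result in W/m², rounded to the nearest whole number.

Hour angle H = 15° × (9.25 − 12) = -41.25°.
With φ = 10.8°, δ = 18.1°, H = -41.25°: sin φ sin δ = 0.0582, cos φ cos δ cos H = 0.7020, so cos θ_z = 0.7602.
Air mass m = 1/cos θ_z = 1/0.7602 = 1.315; τ^m = 0.73^1.315 = 0.6611.
Surface direct beam = 1365 × 0.7602 × 0.6611 = 686.01 W/m².

686 W/m²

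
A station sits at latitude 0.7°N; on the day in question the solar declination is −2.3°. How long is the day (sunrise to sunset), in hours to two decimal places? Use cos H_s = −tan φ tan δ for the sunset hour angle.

12.00 hours

−tan φ tan δ = −(0.0122)(-0.0402) = 0.0005; H_s = arccos(0.0005) = 89.97°.
Day length = 2 H_s / 15° h⁻¹ = 179.94° / 15 = 11.996 h.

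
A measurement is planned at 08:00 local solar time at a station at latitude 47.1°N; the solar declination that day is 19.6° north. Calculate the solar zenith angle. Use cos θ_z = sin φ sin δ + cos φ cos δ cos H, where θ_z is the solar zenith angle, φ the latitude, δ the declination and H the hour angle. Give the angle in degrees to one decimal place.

55.5°

Hour angle H = 15° × (8 − 12) = -60.00°.
cos θ_z = sin φ sin δ + cos φ cos δ cos H = (0.7325)(0.3355) + (0.6807)(0.9421)(0.5000) = 0.5664.
θ_z = arccos(0.5664) = 55.50°.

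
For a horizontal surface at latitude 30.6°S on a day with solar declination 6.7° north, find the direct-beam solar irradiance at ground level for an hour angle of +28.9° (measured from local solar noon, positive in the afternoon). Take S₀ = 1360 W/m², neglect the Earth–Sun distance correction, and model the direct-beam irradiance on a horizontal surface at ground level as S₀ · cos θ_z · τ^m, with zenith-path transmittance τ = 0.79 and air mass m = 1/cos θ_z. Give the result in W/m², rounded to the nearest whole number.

cos θ_z = sin(-30.6°) sin(6.7°) + cos(-30.6°) cos(6.7°) cos(28.90°) = -0.0594 + 0.7484 = 0.6890.
Air mass m = 1/cos θ_z = 1/0.6890 = 1.451; τ^m = 0.79^1.451 = 0.7103.
Surface direct beam = 1360 × 0.6890 × 0.7103 = 665.58 W/m².

666 W/m²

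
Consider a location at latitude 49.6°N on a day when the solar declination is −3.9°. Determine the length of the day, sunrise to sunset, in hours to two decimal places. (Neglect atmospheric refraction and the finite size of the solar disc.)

11.39 hours

−tan φ tan δ = −(1.1750)(-0.0682) = 0.0801; H_s = arccos(0.0801) = 85.41°.
Day length = 2 H_s / 15° h⁻¹ = 170.82° / 15 = 11.388 h.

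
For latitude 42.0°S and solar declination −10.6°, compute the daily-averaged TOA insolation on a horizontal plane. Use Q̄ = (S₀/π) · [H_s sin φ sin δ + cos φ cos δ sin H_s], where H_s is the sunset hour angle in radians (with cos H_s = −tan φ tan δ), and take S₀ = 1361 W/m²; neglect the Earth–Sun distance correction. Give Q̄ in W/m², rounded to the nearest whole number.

405 W/m²

cos H_s = −tan(-42.0°) · tan(-10.6°) = -0.1685, so H_s = arccos(-0.1685) = 99.70°. In radians, H_s = 1.7401.
H_s sin φ sin δ = 1.7401 × -0.6691 × -0.1840 = 0.2142.
cos φ cos δ sin H_s = 0.7431 × 0.9829 × 0.9857 = 0.7199.
Q̄ = (1361/π) × (0.2142 + 0.7199) = 433.22 × 0.9341 = 404.67 W/m².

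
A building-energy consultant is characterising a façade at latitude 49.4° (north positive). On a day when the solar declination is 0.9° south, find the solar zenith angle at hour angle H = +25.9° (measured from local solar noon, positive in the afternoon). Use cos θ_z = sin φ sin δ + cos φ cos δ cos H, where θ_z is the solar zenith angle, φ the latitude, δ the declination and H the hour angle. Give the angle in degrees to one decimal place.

55.0°

With φ = 49.4°, δ = -0.9°, H = 25.90°: sin φ sin δ = -0.0119, cos φ cos δ cos H = 0.5853, so cos θ_z = 0.5734.
θ_z = arccos(0.5734) = 55.01°.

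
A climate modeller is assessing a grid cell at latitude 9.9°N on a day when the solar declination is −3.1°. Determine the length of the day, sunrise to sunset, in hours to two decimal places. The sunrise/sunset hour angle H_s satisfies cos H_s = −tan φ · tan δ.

11.93 hours

cos H_s = −tan(9.9°) · tan(-3.1°) = 0.0095, so H_s = arccos(0.0095) = 89.46°.
Day length = 2 H_s / 15° h⁻¹ = 178.92° / 15 = 11.928 h.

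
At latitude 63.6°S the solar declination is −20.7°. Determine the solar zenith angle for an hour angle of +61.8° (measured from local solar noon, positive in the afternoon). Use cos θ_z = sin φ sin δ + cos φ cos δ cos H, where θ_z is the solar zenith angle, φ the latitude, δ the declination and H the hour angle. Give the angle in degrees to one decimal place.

cos θ_z = sin(-63.6°) sin(-20.7°) + cos(-63.6°) cos(-20.7°) cos(61.80°) = 0.3166 + 0.1965 = 0.5131.
θ_z = arccos(0.5131) = 59.13°.

59.1°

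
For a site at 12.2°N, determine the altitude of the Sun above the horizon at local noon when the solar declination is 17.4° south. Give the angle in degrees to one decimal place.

60.4°

At local solar noon the hour angle is zero, so the elevation is 90° − |φ − δ| = 90° − |12.2° − (-17.4°)| = 90° − 29.6° = 60.4°.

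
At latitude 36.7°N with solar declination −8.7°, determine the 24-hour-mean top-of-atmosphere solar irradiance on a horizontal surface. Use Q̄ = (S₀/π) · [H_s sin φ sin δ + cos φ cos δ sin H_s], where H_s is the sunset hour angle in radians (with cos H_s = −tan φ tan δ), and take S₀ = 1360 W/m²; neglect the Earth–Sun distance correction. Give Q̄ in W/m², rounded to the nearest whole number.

284 W/m²

−tan φ tan δ = −(0.7454)(-0.1530) = 0.1140; H_s = arccos(0.1140) = 83.45°. In radians, H_s = 1.4565.
H_s sin φ sin δ = 1.4565 × 0.5976 × -0.1513 = -0.1317.
cos φ cos δ sin H_s = 0.8018 × 0.9885 × 0.9935 = 0.7874.
Q̄ = (1360/π) × (-0.1317 + 0.7874) = 432.90 × 0.6557 = 283.85 W/m².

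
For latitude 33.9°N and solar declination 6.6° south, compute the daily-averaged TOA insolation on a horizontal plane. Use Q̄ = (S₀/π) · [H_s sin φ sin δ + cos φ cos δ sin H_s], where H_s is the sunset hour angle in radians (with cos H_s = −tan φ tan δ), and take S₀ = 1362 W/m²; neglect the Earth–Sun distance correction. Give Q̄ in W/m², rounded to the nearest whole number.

−tan φ tan δ = −(0.6720)(-0.1157) = 0.0778; H_s = arccos(0.0778) = 85.54°. In radians, H_s = 1.4930.
H_s sin φ sin δ = 1.4930 × 0.5577 × -0.1149 = -0.0957.
cos φ cos δ sin H_s = 0.8300 × 0.9934 × 0.9970 = 0.8220.
Q̄ = (1362/π) × (-0.0957 + 0.8220) = 433.54 × 0.7263 = 314.88 W/m².

315 W/m²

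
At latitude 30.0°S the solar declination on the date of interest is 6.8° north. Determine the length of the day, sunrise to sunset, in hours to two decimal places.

11.47 hours

−tan φ tan δ = −(-0.5774)(0.1192) = 0.0688; H_s = arccos(0.0688) = 86.05°.
Day length = 2 H_s / 15° h⁻¹ = 172.10° / 15 = 11.473 h.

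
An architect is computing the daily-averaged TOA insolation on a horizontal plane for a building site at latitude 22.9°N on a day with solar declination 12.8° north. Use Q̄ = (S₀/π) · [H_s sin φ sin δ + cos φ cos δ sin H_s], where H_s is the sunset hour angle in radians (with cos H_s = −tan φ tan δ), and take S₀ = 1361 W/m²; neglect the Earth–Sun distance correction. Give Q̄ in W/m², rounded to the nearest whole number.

The sunset hour angle satisfies cos H_s = −tan φ tan δ = -0.0960, giving H_s = 95.51°. In radians, H_s = 1.6670.
H_s sin φ sin δ = 1.6670 × 0.3891 × 0.2215 = 0.1437.
cos φ cos δ sin H_s = 0.9212 × 0.9751 × 0.9954 = 0.8941.
Q̄ = (1361/π) × (0.1437 + 0.8941) = 433.22 × 1.0378 = 449.60 W/m².

450 W/m²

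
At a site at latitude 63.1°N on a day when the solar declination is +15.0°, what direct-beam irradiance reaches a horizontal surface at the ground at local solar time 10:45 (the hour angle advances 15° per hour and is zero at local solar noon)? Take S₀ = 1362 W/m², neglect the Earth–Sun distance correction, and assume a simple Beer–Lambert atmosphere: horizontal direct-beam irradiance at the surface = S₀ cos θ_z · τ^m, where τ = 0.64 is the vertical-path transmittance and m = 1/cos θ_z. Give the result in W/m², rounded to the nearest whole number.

439 W/m²

Hour angle H = 15° × (10.75 − 12) = -18.75°.
cos θ_z = sin(63.1°) sin(15.0°) + cos(63.1°) cos(15.0°) cos(-18.75°) = 0.2308 + 0.4138 = 0.6446.
Air mass m = 1/cos θ_z = 1/0.6446 = 1.551; τ^m = 0.64^1.551 = 0.5005.
Surface direct beam = 1362 × 0.6446 × 0.5005 = 439.41 W/m².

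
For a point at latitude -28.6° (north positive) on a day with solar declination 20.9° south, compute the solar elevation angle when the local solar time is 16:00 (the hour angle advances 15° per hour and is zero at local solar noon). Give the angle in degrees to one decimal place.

Hour angle H = 15° × (16 − 12) = 60.00°.
With φ = -28.6°, δ = -20.9°, H = 60.00°: sin φ sin δ = 0.1708, cos φ cos δ cos H = 0.4101, so cos θ_z = 0.5809.
θ_z = arccos(0.5809) = 54.49°, so the elevation is 90° − 54.49° = 35.51°.

35.5°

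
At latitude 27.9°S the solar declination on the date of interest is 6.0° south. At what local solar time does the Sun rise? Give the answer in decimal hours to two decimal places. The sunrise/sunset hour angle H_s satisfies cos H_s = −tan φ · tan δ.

cos H_s = −tan(-27.9°) · tan(-6.0°) = -0.0556, so H_s = arccos(-0.0556) = 93.19°.
Sunrise is at 12 − H_s/15 = 12 − 6.213 = 5.787 h local solar time.

5.79 h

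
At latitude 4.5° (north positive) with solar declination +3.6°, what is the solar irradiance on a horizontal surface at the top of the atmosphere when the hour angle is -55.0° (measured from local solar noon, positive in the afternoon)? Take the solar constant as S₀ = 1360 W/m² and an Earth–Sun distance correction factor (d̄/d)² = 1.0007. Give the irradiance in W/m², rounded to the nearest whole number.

783 W/m²

cos θ_z = sin φ sin δ + cos φ cos δ cos H = (0.0785)(0.0628) + (0.9969)(0.9980)(0.5736) = 0.5756.
Top-of-atmosphere irradiance = S₀ (d̄/d)² cos θ_z = 1360 × 1.0007 × 0.5756 = 783.36 W/m².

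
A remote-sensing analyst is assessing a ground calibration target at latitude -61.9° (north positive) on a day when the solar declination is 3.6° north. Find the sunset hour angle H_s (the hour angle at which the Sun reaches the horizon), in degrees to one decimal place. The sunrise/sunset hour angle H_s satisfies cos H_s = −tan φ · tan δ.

cos H_s = −tan(-61.9°) · tan(3.6°) = 0.1178, so H_s = arccos(0.1178) = 83.23°.

83.2°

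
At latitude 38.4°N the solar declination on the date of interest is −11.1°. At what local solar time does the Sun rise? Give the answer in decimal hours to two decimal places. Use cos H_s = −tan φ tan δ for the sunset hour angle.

6.60 h

The sunset hour angle satisfies cos H_s = −tan φ tan δ = 0.1555, giving H_s = 81.05°.
Sunrise is at 12 − H_s/15 = 12 − 5.403 = 6.597 h local solar time.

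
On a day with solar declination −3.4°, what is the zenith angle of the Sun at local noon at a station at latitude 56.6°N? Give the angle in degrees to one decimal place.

At local solar noon the hour angle is zero, so the zenith angle is |φ − δ| = |56.6° − (-3.4°)| = 60.0°.

60.0°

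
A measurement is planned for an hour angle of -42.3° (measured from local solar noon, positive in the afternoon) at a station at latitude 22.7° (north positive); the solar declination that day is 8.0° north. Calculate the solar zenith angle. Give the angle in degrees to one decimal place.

43.2°

cos θ_z = sin(22.7°) sin(8.0°) + cos(22.7°) cos(8.0°) cos(-42.30°) = 0.0537 + 0.6757 = 0.7294.
θ_z = arccos(0.7294) = 43.16°.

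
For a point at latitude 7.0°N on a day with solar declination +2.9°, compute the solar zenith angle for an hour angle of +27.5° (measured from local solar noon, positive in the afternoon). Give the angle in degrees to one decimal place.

27.7°

With φ = 7.0°, δ = 2.9°, H = 27.50°: sin φ sin δ = 0.0062, cos φ cos δ cos H = 0.8793, so cos θ_z = 0.8855.
θ_z = arccos(0.8855) = 27.69°.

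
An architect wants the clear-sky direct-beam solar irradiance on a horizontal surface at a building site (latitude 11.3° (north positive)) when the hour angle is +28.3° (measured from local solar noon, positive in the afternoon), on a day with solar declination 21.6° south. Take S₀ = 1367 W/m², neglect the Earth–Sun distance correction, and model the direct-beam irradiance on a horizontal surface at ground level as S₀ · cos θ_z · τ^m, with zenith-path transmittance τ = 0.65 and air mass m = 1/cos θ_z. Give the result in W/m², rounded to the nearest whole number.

cos θ_z = sin φ sin δ + cos φ cos δ cos H = (0.1959)(-0.3681) + (0.9806)(0.9298)(0.8805) = 0.7307.
Air mass m = 1/cos θ_z = 1/0.7307 = 1.369; τ^m = 0.65^1.369 = 0.5545.
Surface direct beam = 1367 × 0.7307 × 0.5545 = 553.87 W/m².

554 W/m²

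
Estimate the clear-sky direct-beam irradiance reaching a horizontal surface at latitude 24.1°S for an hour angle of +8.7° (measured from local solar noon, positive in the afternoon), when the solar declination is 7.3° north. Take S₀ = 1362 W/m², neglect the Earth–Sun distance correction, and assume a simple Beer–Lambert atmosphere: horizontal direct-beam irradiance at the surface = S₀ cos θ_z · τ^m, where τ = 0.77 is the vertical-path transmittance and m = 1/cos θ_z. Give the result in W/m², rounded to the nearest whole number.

842 W/m²

cos θ_z = sin(-24.1°) sin(7.3°) + cos(-24.1°) cos(7.3°) cos(8.70°) = -0.0519 + 0.8950 = 0.8431.
Air mass m = 1/cos θ_z = 1/0.8431 = 1.186; τ^m = 0.77^1.186 = 0.7335.
Surface direct beam = 1362 × 0.8431 × 0.7335 = 842.28 W/m².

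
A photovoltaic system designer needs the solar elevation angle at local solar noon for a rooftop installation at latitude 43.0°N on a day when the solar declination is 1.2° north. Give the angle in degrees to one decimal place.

At local solar noon the hour angle is zero, so the elevation is 90° − |φ − δ| = 90° − |43.0° − (1.2°)| = 90° − 41.8° = 48.2°.

48.2°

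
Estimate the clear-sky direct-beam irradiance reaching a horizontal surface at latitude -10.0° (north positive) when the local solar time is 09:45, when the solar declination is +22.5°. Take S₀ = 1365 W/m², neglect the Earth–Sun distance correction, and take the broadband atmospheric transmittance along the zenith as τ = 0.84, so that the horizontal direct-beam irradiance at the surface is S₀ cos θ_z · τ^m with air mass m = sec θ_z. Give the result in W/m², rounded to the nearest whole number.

Hour angle H = 15° × (9.75 − 12) = -33.75°.
cos θ_z = sin φ sin δ + cos φ cos δ cos H = (-0.1736)(0.3827) + (0.9848)(0.9239)(0.8315) = 0.6901.
Air mass m = 1/cos θ_z = 1/0.6901 = 1.449; τ^m = 0.84^1.449 = 0.7767.
Surface direct beam = 1365 × 0.6901 × 0.7767 = 731.64 W/m².

732 W/m²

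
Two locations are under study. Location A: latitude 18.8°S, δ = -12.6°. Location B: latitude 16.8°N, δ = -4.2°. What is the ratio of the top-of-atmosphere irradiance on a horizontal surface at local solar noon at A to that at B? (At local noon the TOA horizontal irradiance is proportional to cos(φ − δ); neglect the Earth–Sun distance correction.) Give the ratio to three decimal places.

1.065

A: cos θ_z = cos(-18.8° − (-12.6°)) = 0.9942.
B: cos θ_z = cos(16.8° − (-4.2°)) = 0.9336.
Ratio A/B = 0.9942 / 0.9336 = 1.0649.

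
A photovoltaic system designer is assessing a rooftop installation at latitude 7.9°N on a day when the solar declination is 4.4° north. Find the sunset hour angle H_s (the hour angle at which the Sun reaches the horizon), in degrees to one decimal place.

cos H_s = −tan(7.9°) · tan(4.4°) = -0.0107, so H_s = arccos(-0.0107) = 90.61°.

90.6°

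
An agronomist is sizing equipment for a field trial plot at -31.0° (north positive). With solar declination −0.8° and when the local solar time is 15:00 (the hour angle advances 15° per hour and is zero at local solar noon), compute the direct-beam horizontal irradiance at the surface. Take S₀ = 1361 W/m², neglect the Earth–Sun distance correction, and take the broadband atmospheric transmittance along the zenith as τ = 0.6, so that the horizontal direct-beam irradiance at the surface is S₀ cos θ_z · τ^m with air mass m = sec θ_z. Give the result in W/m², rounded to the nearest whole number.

363 W/m²

Hour angle H = 15° × (15 − 12) = 45.00°.
cos θ_z = sin(-31.0°) sin(-0.8°) + cos(-31.0°) cos(-0.8°) cos(45.00°) = 0.0072 + 0.6060 = 0.6132.
Air mass m = 1/cos θ_z = 1/0.6132 = 1.631; τ^m = 0.6^1.631 = 0.4347.
Surface direct beam = 1361 × 0.6132 × 0.4347 = 362.79 W/m².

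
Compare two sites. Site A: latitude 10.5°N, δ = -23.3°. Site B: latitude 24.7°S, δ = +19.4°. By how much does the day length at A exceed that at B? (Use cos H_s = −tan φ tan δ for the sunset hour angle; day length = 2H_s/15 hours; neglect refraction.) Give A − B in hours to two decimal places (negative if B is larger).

+0.63 h

A: H_s = arccos(−tan 10.5° · tan -23.3°) = 85.42°, so 2H_s/15 = 11.3893 h.
B: H_s = arccos(−tan -24.7° · tan 19.4°) = 80.68°, so 2H_s/15 = 10.7573 h.
A − B = 11.3893 − 10.7573 = 0.6320 h.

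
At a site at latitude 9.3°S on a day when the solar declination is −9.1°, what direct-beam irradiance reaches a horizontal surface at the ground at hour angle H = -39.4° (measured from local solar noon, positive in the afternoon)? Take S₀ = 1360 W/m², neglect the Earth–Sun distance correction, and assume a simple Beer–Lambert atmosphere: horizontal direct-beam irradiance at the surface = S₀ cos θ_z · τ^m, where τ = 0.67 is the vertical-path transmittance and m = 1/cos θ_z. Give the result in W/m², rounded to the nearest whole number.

633 W/m²

With φ = -9.3°, δ = -9.1°, H = -39.40°: sin φ sin δ = 0.0256, cos φ cos δ cos H = 0.7530, so cos θ_z = 0.7786.
Air mass m = 1/cos θ_z = 1/0.7786 = 1.284; τ^m = 0.67^1.284 = 0.5980.
Surface direct beam = 1360 × 0.7786 × 0.5980 = 633.22 W/m².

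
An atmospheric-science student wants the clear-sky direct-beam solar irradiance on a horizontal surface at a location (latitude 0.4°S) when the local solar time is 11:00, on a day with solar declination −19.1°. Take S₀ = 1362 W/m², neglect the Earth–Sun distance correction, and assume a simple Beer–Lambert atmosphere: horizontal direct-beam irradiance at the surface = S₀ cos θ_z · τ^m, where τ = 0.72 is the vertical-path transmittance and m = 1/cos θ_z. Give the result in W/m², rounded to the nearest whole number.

Hour angle H = 15° × (11 − 12) = -15.00°.
cos θ_z = sin(-0.4°) sin(-19.1°) + cos(-0.4°) cos(-19.1°) cos(-15.00°) = 0.0023 + 0.9127 = 0.9150.
Air mass m = 1/cos θ_z = 1/0.9150 = 1.093; τ^m = 0.72^1.093 = 0.6983.
Surface direct beam = 1362 × 0.9150 × 0.6983 = 870.24 W/m².

870 W/m²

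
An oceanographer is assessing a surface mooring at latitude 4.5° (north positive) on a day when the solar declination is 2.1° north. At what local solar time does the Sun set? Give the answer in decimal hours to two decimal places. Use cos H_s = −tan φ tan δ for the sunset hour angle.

18.01 h

The sunset hour angle satisfies cos H_s = −tan φ tan δ = -0.0029, giving H_s = 90.17°.
Sunset is at 12 + H_s/15 = 12 + 6.011 = 18.011 h local solar time.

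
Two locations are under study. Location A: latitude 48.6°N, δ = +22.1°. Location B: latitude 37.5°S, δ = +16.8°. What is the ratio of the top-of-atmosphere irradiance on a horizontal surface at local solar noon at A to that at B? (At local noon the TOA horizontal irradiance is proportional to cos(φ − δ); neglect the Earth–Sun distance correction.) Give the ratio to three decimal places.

1.534

A: cos θ_z = cos(48.6° − (22.1°)) = 0.8949.
B: cos θ_z = cos(-37.5° − (16.8°)) = 0.5835.
Ratio A/B = 0.8949 / 0.5835 = 1.5337.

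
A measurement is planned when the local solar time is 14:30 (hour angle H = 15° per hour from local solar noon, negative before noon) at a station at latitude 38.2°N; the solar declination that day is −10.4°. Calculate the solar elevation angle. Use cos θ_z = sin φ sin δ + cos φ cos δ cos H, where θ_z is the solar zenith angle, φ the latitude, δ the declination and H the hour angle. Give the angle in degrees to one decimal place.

30.1°

Hour angle H = 15° × (14.5 − 12) = 37.50°.
With φ = 38.2°, δ = -10.4°, H = 37.50°: sin φ sin δ = -0.1116, cos φ cos δ cos H = 0.6132, so cos θ_z = 0.5016.
θ_z = arccos(0.5016) = 59.89°, so the elevation is 90° − 59.89° = 30.11°.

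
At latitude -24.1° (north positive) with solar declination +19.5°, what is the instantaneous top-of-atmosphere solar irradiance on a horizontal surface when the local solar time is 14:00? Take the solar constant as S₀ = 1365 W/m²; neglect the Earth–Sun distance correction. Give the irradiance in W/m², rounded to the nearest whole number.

Hour angle H = 15° × (14 − 12) = 30.00°.
cos θ_z = sin(-24.1°) sin(19.5°) + cos(-24.1°) cos(19.5°) cos(30.00°) = -0.1363 + 0.7452 = 0.6089.
Top-of-atmosphere irradiance = S₀ cos θ_z = 1365 × 0.6089 = 831.15 W/m².

831 W/m²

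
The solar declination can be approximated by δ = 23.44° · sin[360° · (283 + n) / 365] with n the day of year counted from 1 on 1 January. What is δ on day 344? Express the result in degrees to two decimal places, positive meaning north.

360 × (283 + 344) / 365 = 618.411°; sin(618.411°) = -0.9796.
δ = 23.44 × -0.9796 = -22.962° ≈ -22.96°.

-22.96°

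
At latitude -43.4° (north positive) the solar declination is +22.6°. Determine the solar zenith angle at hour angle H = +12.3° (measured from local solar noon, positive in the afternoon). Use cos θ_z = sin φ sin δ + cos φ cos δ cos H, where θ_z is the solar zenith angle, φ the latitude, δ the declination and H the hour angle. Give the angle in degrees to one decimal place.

With φ = -43.4°, δ = 22.6°, H = 12.30°: sin φ sin δ = -0.2640, cos φ cos δ cos H = 0.6554, so cos θ_z = 0.3914.
θ_z = arccos(0.3914) = 66.96°.

67.0°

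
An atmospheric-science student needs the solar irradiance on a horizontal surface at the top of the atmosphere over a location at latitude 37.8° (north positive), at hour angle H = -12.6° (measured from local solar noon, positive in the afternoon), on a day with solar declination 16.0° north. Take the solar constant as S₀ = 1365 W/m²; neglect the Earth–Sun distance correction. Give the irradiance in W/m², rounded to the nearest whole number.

With φ = 37.8°, δ = 16.0°, H = -12.60°: sin φ sin δ = 0.1689, cos φ cos δ cos H = 0.7413, so cos θ_z = 0.9102.
Top-of-atmosphere irradiance = S₀ cos θ_z = 1365 × 0.9102 = 1242.42 W/m².

1242 W/m²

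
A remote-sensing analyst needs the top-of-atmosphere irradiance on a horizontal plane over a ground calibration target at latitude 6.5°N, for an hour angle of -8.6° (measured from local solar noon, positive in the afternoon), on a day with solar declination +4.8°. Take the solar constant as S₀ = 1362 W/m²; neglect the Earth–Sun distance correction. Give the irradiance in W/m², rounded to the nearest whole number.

1346 W/m²

cos θ_z = sin(6.5°) sin(4.8°) + cos(6.5°) cos(4.8°) cos(-8.60°) = 0.0095 + 0.9790 = 0.9885.
Top-of-atmosphere irradiance = S₀ cos θ_z = 1362 × 0.9885 = 1346.34 W/m².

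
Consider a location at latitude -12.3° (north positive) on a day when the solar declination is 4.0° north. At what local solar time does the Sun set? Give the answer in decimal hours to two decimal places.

−tan φ tan δ = −(-0.2180)(0.0699) = 0.0152; H_s = arccos(0.0152) = 89.13°.
Sunset is at 12 + H_s/15 = 12 + 5.942 = 17.942 h local solar time.

17.94 h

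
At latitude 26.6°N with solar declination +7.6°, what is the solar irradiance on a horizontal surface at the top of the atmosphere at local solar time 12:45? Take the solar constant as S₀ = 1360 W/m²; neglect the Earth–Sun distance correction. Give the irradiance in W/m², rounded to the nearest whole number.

Hour angle H = 15° × (12.75 − 12) = 11.25°.
With φ = 26.6°, δ = 7.6°, H = 11.25°: sin φ sin δ = 0.0592, cos φ cos δ cos H = 0.8693, so cos θ_z = 0.9285.
Top-of-atmosphere irradiance = S₀ cos θ_z = 1360 × 0.9285 = 1262.76 W/m².

1263 W/m²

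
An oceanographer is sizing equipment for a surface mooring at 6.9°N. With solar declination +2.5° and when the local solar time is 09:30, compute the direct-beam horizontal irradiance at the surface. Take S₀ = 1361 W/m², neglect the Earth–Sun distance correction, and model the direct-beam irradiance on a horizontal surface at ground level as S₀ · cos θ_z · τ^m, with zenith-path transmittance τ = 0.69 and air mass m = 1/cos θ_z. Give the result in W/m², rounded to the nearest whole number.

675 W/m²

Hour angle H = 15° × (9.5 − 12) = -37.50°.
cos θ_z = sin φ sin δ + cos φ cos δ cos H = (0.1201)(0.0436) + (0.9928)(0.9990)(0.7934) = 0.7921.
Air mass m = 1/cos θ_z = 1/0.7921 = 1.262; τ^m = 0.69^1.262 = 0.6261.
Surface direct beam = 1361 × 0.7921 × 0.6261 = 674.97 W/m².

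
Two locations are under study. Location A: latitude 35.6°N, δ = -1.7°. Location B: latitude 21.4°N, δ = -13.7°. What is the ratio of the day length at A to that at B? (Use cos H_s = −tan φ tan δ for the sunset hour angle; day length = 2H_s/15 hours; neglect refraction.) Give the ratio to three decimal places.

A: H_s = arccos(−tan 35.6° · tan -1.7°) = 88.78°, so 2H_s/15 = 11.8373 h.
B: H_s = arccos(−tan 21.4° · tan -13.7°) = 84.52°, so 2H_s/15 = 11.2693 h.
Ratio A/B = 11.8373 / 11.2693 = 1.0504.

1.050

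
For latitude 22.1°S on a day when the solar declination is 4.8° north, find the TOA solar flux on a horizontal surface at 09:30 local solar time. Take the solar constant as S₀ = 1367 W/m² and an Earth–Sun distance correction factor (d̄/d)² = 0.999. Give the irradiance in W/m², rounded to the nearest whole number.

957 W/m²

Hour angle H = 15° × (9.5 − 12) = -37.50°.
With φ = -22.1°, δ = 4.8°, H = -37.50°: sin φ sin δ = -0.0315, cos φ cos δ cos H = 0.7325, so cos θ_z = 0.7010.
Top-of-atmosphere irradiance = S₀ (d̄/d)² cos θ_z = 1367 × 0.999 × 0.7010 = 957.31 W/m².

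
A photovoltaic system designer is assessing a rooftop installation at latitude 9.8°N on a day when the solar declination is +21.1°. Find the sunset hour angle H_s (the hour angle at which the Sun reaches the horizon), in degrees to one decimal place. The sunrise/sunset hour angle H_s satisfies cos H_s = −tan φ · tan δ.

93.8°

The sunset hour angle satisfies cos H_s = −tan φ tan δ = -0.0667, giving H_s = 93.82°.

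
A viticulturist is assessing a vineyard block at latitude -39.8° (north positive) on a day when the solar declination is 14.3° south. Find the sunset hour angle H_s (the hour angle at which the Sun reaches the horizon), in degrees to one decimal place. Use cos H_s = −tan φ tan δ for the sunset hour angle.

−tan φ tan δ = −(-0.8332)(-0.2549) = -0.2124; H_s = arccos(-0.2124) = 102.26°.

102.3°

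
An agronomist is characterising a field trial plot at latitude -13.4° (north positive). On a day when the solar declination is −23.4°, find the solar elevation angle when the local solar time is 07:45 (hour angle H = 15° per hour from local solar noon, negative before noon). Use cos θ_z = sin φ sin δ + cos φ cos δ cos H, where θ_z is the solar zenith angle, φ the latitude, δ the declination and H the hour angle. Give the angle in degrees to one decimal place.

Hour angle H = 15° × (7.75 − 12) = -63.75°.
cos θ_z = sin φ sin δ + cos φ cos δ cos H = (-0.2317)(-0.3971) + (0.9728)(0.9178)(0.4423) = 0.4869.
θ_z = arccos(0.4869) = 60.86°, so the elevation is 90° − 60.86° = 29.14°.

29.1°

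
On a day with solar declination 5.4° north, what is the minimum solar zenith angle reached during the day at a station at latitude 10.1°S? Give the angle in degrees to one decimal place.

15.5°

At local solar noon the hour angle is zero, so the zenith angle is |φ − δ| = |-10.1° − (5.4°)| = 15.5°.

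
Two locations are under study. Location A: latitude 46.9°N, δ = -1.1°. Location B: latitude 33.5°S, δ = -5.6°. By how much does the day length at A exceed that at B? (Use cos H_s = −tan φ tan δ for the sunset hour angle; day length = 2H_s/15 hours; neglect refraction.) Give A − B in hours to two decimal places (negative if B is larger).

A: H_s = arccos(−tan 46.9° · tan -1.1°) = 88.82°, so 2H_s/15 = 11.8427 h.
B: H_s = arccos(−tan -33.5° · tan -5.6°) = 93.72°, so 2H_s/15 = 12.4960 h.
A − B = 11.8427 − 12.4960 = -0.6533 h.

-0.65 h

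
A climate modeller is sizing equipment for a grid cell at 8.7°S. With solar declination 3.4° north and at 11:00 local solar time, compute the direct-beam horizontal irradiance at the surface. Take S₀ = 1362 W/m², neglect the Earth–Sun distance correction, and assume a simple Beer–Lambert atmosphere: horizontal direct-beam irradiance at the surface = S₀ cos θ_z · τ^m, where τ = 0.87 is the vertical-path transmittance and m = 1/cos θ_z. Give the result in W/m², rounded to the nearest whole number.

Hour angle H = 15° × (11 − 12) = -15.00°.
With φ = -8.7°, δ = 3.4°, H = -15.00°: sin φ sin δ = -0.0090, cos φ cos δ cos H = 0.9531, so cos θ_z = 0.9441.
Air mass m = 1/cos θ_z = 1/0.9441 = 1.059; τ^m = 0.87^1.059 = 0.8629.
Surface direct beam = 1362 × 0.9441 × 0.8629 = 1109.57 W/m².

1110 W/m²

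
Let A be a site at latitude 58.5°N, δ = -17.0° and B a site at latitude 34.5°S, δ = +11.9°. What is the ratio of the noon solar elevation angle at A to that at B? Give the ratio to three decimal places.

A: 90° − |58.5 − (-17.0)| = 14.50°.
B: 90° − |-34.5 − (11.9)| = 43.60°.
Ratio A/B = 14.5000 / 43.6000 = 0.3326.

0.333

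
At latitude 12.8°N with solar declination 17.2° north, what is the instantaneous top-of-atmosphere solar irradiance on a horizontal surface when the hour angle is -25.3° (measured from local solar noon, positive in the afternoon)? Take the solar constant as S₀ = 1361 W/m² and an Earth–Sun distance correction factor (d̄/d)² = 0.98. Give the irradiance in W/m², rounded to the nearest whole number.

1211 W/m²

cos θ_z = sin φ sin δ + cos φ cos δ cos H = (0.2215)(0.2957) + (0.9751)(0.9553)(0.9041) = 0.9077.
Top-of-atmosphere irradiance = S₀ (d̄/d)² cos θ_z = 1361 × 0.98 × 0.9077 = 1210.67 W/m².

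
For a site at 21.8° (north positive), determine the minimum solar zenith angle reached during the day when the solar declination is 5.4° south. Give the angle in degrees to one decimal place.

27.2°

At local solar noon the hour angle is zero, so the zenith angle is |φ − δ| = |21.8° − (-5.4°)| = 27.2°.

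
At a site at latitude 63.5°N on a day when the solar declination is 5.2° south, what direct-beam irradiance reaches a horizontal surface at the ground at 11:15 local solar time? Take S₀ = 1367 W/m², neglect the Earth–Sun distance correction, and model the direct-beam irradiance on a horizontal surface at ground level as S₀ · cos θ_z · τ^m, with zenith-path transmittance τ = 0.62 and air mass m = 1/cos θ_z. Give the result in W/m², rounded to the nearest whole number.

Hour angle H = 15° × (11.25 − 12) = -11.25°.
With φ = 63.5°, δ = -5.2°, H = -11.25°: sin φ sin δ = -0.0811, cos φ cos δ cos H = 0.4358, so cos θ_z = 0.3547.
Air mass m = 1/cos θ_z = 1/0.3547 = 2.819; τ^m = 0.62^2.819 = 0.2599.
Surface direct beam = 1367 × 0.3547 × 0.2599 = 126.02 W/m².

126 W/m²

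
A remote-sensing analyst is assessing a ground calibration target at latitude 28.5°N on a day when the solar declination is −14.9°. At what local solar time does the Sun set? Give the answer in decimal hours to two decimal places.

17.45 h

cos H_s = −tan(28.5°) · tan(-14.9°) = 0.1445, so H_s = arccos(0.1445) = 81.69°.
Sunset is at 12 + H_s/15 = 12 + 5.446 = 17.446 h local solar time.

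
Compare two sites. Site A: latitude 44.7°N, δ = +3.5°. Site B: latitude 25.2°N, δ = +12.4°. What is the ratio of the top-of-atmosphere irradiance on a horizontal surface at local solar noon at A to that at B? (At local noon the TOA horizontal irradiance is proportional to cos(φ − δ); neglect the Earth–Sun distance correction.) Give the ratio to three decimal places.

0.772

A: cos θ_z = cos(44.7° − (3.5°)) = 0.7524.
B: cos θ_z = cos(25.2° − (12.4°)) = 0.9751.
Ratio A/B = 0.7524 / 0.9751 = 0.7716.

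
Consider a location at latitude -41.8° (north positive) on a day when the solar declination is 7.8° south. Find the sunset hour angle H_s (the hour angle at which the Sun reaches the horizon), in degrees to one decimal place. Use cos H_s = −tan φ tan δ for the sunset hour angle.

−tan φ tan δ = −(-0.8941)(-0.1370) = -0.1225; H_s = arccos(-0.1225) = 97.04°.

97.0°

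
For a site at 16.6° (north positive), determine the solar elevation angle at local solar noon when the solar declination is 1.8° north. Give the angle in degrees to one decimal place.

75.2°

At local solar noon the hour angle is zero, so the elevation is 90° − |φ − δ| = 90° − |16.6° − (1.8°)| = 90° − 14.8° = 75.2°.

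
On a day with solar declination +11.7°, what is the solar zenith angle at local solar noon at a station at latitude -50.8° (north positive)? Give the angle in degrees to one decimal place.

At local solar noon the hour angle is zero, so the zenith angle is |φ − δ| = |-50.8° − (11.7°)| = 62.5°.

62.5°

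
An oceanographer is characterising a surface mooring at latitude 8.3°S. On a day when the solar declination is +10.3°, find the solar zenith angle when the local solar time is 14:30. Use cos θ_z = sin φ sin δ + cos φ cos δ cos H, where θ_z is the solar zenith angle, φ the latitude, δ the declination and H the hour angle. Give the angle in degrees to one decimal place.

Hour angle H = 15° × (14.5 − 12) = 37.50°.
With φ = -8.3°, δ = 10.3°, H = 37.50°: sin φ sin δ = -0.0258, cos φ cos δ cos H = 0.7724, so cos θ_z = 0.7466.
θ_z = arccos(0.7466) = 41.70°.

41.7°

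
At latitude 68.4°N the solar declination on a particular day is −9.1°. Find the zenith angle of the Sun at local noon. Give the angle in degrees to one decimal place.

77.5°

At local solar noon the hour angle is zero, so the zenith angle is |φ − δ| = |68.4° − (-9.1°)| = 77.5°.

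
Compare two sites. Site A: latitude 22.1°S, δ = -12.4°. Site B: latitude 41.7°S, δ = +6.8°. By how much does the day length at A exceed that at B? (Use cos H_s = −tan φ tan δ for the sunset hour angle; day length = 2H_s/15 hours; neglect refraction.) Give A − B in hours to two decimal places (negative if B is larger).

A: H_s = arccos(−tan -22.1° · tan -12.4°) = 95.12°, so 2H_s/15 = 12.6827 h.
B: H_s = arccos(−tan -41.7° · tan 6.8°) = 83.90°, so 2H_s/15 = 11.1867 h.
A − B = 12.6827 − 11.1867 = 1.4960 h.

+1.50 h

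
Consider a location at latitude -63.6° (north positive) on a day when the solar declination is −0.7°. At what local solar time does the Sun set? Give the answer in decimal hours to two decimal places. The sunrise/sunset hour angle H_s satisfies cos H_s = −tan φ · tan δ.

cos H_s = −tan(-63.6°) · tan(-0.7°) = -0.0246, so H_s = arccos(-0.0246) = 91.41°.
Sunset is at 12 + H_s/15 = 12 + 6.094 = 18.094 h local solar time.

18.09 h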